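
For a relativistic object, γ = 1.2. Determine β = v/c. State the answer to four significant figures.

β = √(1 − 1/γ²) = √(1 − 1/1.44) = √0.305556 = 0.5528.

0.5528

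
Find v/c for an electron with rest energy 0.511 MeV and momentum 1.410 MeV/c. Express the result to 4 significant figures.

βγ = pc/(mc²) = 1.410/0.511 = 2.7593.
Since γ² = 1 + (βγ)² = 8.61374, γ = √8.61374 = 2.93492, and β = (βγ)/γ = 2.7593/2.93492 = 0.9402.

0.9402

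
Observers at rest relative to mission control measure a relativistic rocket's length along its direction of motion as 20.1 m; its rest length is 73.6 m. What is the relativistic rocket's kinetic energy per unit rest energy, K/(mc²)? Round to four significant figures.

Length contraction gives γ = L₀/L = 73.6/20.1 = 3.66169.
K/(mc²) = γ − 1 = 3.66169 − 1 = 2.662.

2.662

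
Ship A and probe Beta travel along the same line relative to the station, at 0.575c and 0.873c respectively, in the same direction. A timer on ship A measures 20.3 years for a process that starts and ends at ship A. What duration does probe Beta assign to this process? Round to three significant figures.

Speed of ship A in probe Beta's frame: u = (v_A − v_B)/(1 − v_A v_B/c²) = (0.575 − 0.873)/(1 − 0.575×0.873) = −0.298/0.498025 = −0.59836; |u| = 0.59836c.
γ for this relative speed: γ = 1/√(1 − 0.358035) = 1.2481.
Ship A's interval is proper; time dilation gives Δt_B = γΔτ = 1.2481 × 20.3 years = 25.3 years.

25.3 years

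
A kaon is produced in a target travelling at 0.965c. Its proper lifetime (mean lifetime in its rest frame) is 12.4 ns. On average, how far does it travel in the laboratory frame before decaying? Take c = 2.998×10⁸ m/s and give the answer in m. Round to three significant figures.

γ = 1/√(1 − β²) = 1/√(1 − 0.931225) = 1/√0.068775 = 1/0.26225 = 3.8132.
Lab-frame lifetime: Δt = γτ = 3.8132 × 12.4 ns = 47.284 ns.
Distance: d = vΔt = 0.965 × 2.998×10⁸ m/s × 4.7284×10^-8 s = 13.7 m.

13.7 m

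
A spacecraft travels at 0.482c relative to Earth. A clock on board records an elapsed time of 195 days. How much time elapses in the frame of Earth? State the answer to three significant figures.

β² = 0.232324, so γ = 1/√0.767676 = 1.1413.
Time dilation: Δt = γ·Δτ = 1.1413 × 195 = 223 days.

223 days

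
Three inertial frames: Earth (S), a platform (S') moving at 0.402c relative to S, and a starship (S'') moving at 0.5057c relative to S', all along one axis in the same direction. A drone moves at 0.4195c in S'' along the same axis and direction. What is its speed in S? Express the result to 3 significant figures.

0.892c

Apply u = (u'+v)/(1+u'v) twice. Drone in the platform frame: (0.4195+0.5057)/(1+0.4195·0.5057) = 0.9252/1.21214115 = 0.76328c.
That velocity, transformed to the rest frame of Earth: (0.76328+0.402)/(1+0.76328·0.402) = 1.16528/1.30683856 = 0.89168c.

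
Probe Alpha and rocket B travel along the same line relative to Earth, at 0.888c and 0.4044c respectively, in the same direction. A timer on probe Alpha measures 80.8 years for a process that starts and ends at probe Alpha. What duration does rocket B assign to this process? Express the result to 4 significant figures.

123.1 years

Speed of probe Alpha in rocket B's frame: u = (v_A − v_B)/(1 − v_A v_B/c²) = (0.888 − 0.4044)/(1 − 0.888×0.4044) = 0.4836/0.6408928 = 0.75457; |u| = 0.75457c.
γ for this relative speed: γ = 1/√(1 − 0.569376) = 1.5239.
Probe Alpha's interval is proper; time dilation gives Δt_B = γΔτ = 1.5239 × 80.8 years = 123.1 years.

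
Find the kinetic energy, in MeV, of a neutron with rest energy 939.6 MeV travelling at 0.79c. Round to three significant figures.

593 MeV

γ = 1/√(1 − β²) = 1/√(1 − 0.6241) = 1/√0.3759 = 1/0.613107 = 1.63104.
Kinetic energy: K = (γ − 1)mc² = (1.63104 − 1) × 939.6 MeV = 0.63104 × 939.6 = 593 MeV.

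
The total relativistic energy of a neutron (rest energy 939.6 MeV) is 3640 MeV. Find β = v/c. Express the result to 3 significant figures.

0.966

Total energy E = γmc² gives γ = 3640/939.6 = 3.874.
Hence β = √(1 − 1/γ²) = √(1 − 0.0666317) = √0.9333683 = 0.966.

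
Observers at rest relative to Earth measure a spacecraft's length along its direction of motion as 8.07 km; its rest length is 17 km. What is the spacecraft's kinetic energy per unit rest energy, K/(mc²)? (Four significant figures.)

1.107

From L = L₀/γ: γ = 17/8.07 = 2.10657.
Since K = (γ−1)mc², K/(mc²) = 2.10657 − 1 = 1.107.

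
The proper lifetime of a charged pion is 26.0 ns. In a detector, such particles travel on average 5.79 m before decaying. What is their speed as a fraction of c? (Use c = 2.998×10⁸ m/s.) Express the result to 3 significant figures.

0.596c

Let x = d/(cτ) = 5.790 m / (2.998×10⁸ m/s × 2.600×10^-8 s) = 0.7428. Since d = βγcτ, x = βγ = β/√(1−β²).
Solving: β² = x²/(1+x²) = 0.551752/1.551752 = 0.355567, so β = 0.596.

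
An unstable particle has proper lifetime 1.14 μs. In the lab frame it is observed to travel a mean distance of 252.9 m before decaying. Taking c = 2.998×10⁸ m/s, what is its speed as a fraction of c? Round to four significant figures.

d = βγcτ ⇒ βγ = d/(cτ) = 252.9 m / (341.772 m) = 0.73997.
β = (βγ)/√(1+(βγ)²) = 0.73997/√1.547556 = 0.5948.

0.5948c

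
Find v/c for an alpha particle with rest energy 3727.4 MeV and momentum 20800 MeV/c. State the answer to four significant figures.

pc/(mc²) = 20800/3727.4 = 5.5803 = βγ = β/√(1−β²).
So β² = x²/(1 + x²) with x = 5.5803: x² = 31.1397, β² = 31.1397/32.1397 = 0.968886, β = 0.9843.

0.9843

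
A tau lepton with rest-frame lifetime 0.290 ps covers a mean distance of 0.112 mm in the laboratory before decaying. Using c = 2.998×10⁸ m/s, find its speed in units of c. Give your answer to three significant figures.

0.790c

Lab distance = (lab lifetime)·v = γτ·βc, so βγ = d/(cτ) = 1.120×10^-4/(2.998×10⁸ × 2.900×10^-13) = 1.2882.
With βγ = 1.2882: γ² = 1 + (βγ)² = 2.65946, and β = (βγ)/γ = 1.2882/1.63079 = 0.790.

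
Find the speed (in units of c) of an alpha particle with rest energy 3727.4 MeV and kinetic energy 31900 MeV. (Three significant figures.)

0.995c

K = (γ−1)mc², so γ = 1 + 31900/3727.4 = 9.5582.
Then v/c = √(1 − γ⁻²) = √(1 − 0.0109458) = √0.9890542 = 0.995.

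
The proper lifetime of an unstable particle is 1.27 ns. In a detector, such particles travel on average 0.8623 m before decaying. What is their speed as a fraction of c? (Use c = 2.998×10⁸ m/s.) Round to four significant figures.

Let x = d/(cτ) = 0.8623 m / (2.998×10⁸ m/s × 1.270×10^-9 s) = 2.2648. Since d = βγcτ, x = βγ = β/√(1−β²).
Solving: β² = x²/(1+x²) = 5.12932/6.12932 = 0.83685, so β = 0.9148.

0.9148c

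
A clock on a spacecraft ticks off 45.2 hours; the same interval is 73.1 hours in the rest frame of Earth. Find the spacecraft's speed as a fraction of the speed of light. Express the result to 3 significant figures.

0.786c

γ = Δt/Δτ = 73.1/45.2 = 1.6173.
β = √(1 − 1/γ²) = √(1 − 0.382313) = √0.617687 = 0.786.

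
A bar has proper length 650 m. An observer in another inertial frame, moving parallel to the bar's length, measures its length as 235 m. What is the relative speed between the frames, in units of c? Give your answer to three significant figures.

Length contraction gives γ = L₀/L = 650/235 = 2.766.
β = √(1 − 1/γ²) = √0.869294 = 0.932.

0.932c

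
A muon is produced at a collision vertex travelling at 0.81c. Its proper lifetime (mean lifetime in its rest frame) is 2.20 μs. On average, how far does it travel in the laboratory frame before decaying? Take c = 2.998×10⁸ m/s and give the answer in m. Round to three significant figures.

γ = 1/√(1 − β²) = 1/√(1 − 0.6561) = 1/√0.3439 = 1/0.58643 = 1.7052.
Lab-frame lifetime: Δt = γτ = 1.7052 × 2.20 μs = 3.7514 μs.
Distance: d = vΔt = 0.81 × 2.998×10⁸ m/s × 3.7514×10^-6 s = 911 m.

911 m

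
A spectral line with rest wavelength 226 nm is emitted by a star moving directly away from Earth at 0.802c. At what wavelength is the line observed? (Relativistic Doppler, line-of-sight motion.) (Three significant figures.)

682 nm

Relativistic Doppler for wavelength: λ_obs = λ_src · √((1+β)/(1−β)).
With β = 0.802: factor = √(1.802/0.198) = 3.0168.
λ_obs = 226 × 3.0168 = 682 nm.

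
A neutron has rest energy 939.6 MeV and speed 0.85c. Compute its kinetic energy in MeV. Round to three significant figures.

844 MeV

β² = 0.7225, so γ = 1/√0.2775 = 1.89832.
Kinetic energy: K = (γ − 1)mc² = (1.89832 − 1) × 939.6 MeV = 0.89832 × 939.6 = 844 MeV.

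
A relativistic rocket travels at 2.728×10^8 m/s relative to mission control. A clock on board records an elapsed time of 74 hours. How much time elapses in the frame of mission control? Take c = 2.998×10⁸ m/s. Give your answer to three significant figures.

β = v/c = (2.728×10^8 m/s)/(2.998×10⁸ m/s) = 0.90994.
γ = 1/√(1 − β²) = 1/√(1 − 0.8279908036) = 1/√0.1720091964 = 1/0.41474 = 2.4111.
Time dilation: Δt = γ·Δτ = 2.4111 × 74 = 178 hours.

178 hours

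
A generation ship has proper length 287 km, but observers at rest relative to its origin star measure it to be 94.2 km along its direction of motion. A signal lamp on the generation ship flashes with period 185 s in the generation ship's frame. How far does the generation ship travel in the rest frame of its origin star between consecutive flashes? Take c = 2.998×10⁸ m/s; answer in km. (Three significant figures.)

1.60×10^8 km

γ = L₀/L = 287/94.2 = 3.04671.
β = √(1 − 1/γ²) = 0.9446. Lab-frame period = γτ = 3.04671×185 s = 563.64 s. Distance = βc × γτ = 0.9446 × 2.998×10⁸ m/s × 563.64 s = 1.5962×10^11 m = 1.60×10^8 km.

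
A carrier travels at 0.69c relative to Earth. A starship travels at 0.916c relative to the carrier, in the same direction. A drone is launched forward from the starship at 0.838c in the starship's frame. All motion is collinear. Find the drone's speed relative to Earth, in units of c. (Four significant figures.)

0.9986c

First combine the drone and starship (S''→S'): u₁ = (0.838 + 0.916)/(1 + 0.838×0.916) = 1.754/1.767608 = 0.9923.
Then combine with the carrier (S'→S): u = (0.9923 + 0.69)/(1 + 0.9923×0.69) = 1.6823/1.684687 = 0.99858.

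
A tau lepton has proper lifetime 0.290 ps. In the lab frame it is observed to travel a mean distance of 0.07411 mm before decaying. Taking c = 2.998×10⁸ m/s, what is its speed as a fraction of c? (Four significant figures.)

Lab distance = (lab lifetime)·v = γτ·βc, so βγ = d/(cτ) = 7.411×10^-5/(2.998×10⁸ × 2.900×10^-13) = 0.85241.
With βγ = 0.85241: γ² = 1 + (βγ)² = 1.726603, and β = (βγ)/γ = 0.85241/1.314 = 0.6487.

0.6487c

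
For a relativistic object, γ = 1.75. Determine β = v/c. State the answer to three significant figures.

β = √(1 − 1/γ²) = √(1 − 1/3.0625) = √0.673469 = 0.821.

0.821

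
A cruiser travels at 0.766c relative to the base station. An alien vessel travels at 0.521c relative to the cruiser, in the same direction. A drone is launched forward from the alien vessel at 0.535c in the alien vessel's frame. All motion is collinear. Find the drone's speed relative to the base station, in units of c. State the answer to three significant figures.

0.975c

First combine the drone and alien vessel (S''→S'): u₁ = (0.535 + 0.521)/(1 + 0.535×0.521) = 1.056/1.278735 = 0.82582.
Then combine with the cruiser (S'→S): u = (0.82582 + 0.766)/(1 + 0.82582×0.766) = 1.59182/1.63257812 = 0.97503.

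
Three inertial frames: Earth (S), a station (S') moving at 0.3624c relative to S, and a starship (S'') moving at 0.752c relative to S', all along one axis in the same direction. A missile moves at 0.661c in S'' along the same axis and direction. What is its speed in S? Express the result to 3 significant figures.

0.973c

Compose velocities in two stages. Stage 1 (into S'): u₁ = (0.661+0.752)/(1+0.661×0.752) = 0.94384.
Stage 2 (into S): u = (0.94384+0.3624)/(1+0.94384×0.3624) = 0.97332, so the speed is 0.973c.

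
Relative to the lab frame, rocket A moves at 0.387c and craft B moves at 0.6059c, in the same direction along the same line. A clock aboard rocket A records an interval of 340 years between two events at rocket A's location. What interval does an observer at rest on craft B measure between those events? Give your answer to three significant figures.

Speed of rocket A in craft B's frame: u = (v_A − v_B)/(1 − v_A v_B/c²) = (0.387 − 0.6059)/(1 − 0.387×0.6059) = −0.2189/0.7655167 = −0.28595; |u| = 0.28595c.
At |u| = 0.28595c, γ = (1 − 0.0817674)^(−1/2) = 1.0436.
Rocket A's interval is proper; time dilation gives Δt_B = γΔτ = 1.0436 × 340 years = 355 years.

355 years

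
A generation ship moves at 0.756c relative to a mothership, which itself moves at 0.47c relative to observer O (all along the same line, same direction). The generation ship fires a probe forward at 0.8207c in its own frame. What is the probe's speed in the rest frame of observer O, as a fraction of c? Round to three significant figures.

Apply u = (u'+v)/(1+u'v) twice. Probe in the mothership frame: (0.8207+0.756)/(1+0.8207·0.756) = 1.5767/1.6204492 = 0.973c.
That velocity, transformed to the rest frame of observer O: (0.973+0.47)/(1+0.973·0.47) = 1.443/1.45731 = 0.99018c.

0.990c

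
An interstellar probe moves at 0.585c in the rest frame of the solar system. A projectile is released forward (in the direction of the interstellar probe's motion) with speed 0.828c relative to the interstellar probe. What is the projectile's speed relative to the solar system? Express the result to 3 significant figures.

0.952c

In units of c, u = (u' + v)/(1 + u'v) with u' = 0.828 and v = 0.585.
Numerator: 0.828 + 0.585 = 1.413. Denominator: 1 + (0.828)(0.585) = 1.48438.
u = 1.413/1.48438 = 0.95191, so the speed is 0.952c.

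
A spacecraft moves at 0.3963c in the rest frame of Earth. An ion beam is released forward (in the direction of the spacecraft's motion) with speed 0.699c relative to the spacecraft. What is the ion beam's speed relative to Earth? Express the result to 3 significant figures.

0.858c

In units of c, u = (u' + v)/(1 + u'v) with u' = 0.699 and v = 0.3963.
Numerator: 0.699 + 0.3963 = 1.0953. Denominator: 1 + (0.699)(0.3963) = 1.2770137.
u = 1.0953/1.2770137 = 0.8577, so the speed is 0.858c.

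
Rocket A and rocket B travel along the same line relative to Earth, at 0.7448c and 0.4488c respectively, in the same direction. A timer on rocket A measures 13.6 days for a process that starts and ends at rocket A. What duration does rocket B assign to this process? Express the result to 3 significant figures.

15.2 days

Transform rocket A's velocity into rocket B's frame: (0.7448 − 0.4488)/(1 − 0.7448·0.4488) = 0.296/0.66573376, so the relative speed is 0.44462c.
At |u| = 0.44462c, γ = (1 − 0.197687)^(−1/2) = 1.1164.
Rocket A's interval is proper; time dilation gives Δt_B = γΔτ = 1.1164 × 13.6 days = 15.2 days.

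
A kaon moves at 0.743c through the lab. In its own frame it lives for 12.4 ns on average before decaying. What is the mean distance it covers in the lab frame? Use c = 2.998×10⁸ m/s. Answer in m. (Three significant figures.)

4.13 m

With β = 0.743, γ = 1/√(1 − 0.743²) = 1/√0.447951 = 1.4941.
Lab-frame lifetime: Δt = γτ = 1.4941 × 12.4 ns = 18.527 ns.
Distance: d = vΔt = 0.743 × 2.998×10⁸ m/s × 1.8527×10^-8 s = 4.13 m.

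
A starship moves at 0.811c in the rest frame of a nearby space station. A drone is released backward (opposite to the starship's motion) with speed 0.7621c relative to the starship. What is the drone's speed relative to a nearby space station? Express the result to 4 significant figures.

0.1280c

In units of c, u = (u' + v)/(1 + u'v) with u' = −0.7621 and v = 0.811.
Numerator: −0.7621 + 0.811 = 0.0489. Denominator: 1 + (−0.7621)(0.811) = 0.3819369.
u = 0.0489/0.3819369 = 0.12803, so the speed is 0.1280c.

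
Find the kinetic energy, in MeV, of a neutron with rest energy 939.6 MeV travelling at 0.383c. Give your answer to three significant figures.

β² = 0.146689, so γ = 1/√0.853311 = 1.082546.
Kinetic energy: K = (γ − 1)mc² = (1.082546 − 1) × 939.6 MeV = 0.082546 × 939.6 = 77.6 MeV.

77.6 MeV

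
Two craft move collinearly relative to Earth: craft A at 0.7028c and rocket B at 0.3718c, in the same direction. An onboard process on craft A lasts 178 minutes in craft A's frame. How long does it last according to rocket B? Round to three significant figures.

199 minutes

Speed of craft A in rocket B's frame: u = (v_A − v_B)/(1 − v_A v_B/c²) = (0.7028 − 0.3718)/(1 − 0.7028×0.3718) = 0.331/0.73869896 = 0.44809; |u| = 0.44809c.
γ for this relative speed: γ = 1/√(1 − 0.200785) = 1.1186.
Craft A's interval is proper; time dilation gives Δt_B = γΔτ = 1.1186 × 178 minutes = 199 minutes.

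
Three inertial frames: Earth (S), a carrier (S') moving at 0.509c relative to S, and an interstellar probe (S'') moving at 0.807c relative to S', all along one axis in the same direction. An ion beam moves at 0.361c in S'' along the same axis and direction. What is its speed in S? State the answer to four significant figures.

Compose velocities in two stages. Stage 1 (into S'): u₁ = (0.361+0.807)/(1+0.361×0.807) = 0.9045.
Stage 2 (into S): u = (0.9045+0.509)/(1+0.9045×0.509) = 0.96789, so the speed is 0.9679c.

0.9679c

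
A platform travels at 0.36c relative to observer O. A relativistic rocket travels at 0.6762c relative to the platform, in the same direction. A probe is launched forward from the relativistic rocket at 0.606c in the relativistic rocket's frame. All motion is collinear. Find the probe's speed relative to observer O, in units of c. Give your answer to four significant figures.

Apply u = (u'+v)/(1+u'v) twice. Probe in the platform frame: (0.606+0.6762)/(1+0.606·0.6762) = 1.2822/1.4097772 = 0.90951c.
That velocity, transformed to the rest frame of observer O: (0.90951+0.36)/(1+0.90951·0.36) = 1.26951/1.3274236 = 0.95637c.

0.9564c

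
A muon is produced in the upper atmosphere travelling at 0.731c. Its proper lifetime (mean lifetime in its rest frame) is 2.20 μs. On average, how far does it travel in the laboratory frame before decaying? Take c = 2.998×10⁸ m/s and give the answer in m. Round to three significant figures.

707 m

Lorentz factor: γ = (1 − 0.534361)^(−1/2) = 1.4655.
Lab-frame lifetime: Δt = γτ = 1.4655 × 2.20 μs = 3.2241 μs.
Distance: d = vΔt = 0.731 × 2.998×10⁸ m/s × 3.2241×10^-6 s = 707 m.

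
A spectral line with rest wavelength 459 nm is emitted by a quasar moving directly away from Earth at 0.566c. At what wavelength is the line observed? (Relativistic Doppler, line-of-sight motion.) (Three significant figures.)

Relativistic Doppler for wavelength: λ_obs = λ_src · √((1+β)/(1−β)).
With β = 0.566: factor = √(1.566/0.434) = 1.8996.
λ_obs = 459 × 1.8996 = 872 nm.

872 nm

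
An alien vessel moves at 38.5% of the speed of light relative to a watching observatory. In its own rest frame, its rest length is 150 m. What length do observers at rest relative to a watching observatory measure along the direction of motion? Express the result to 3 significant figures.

138 m

γ = 1/√(1 − β²) = 1/√(1 − 0.148225) = 1/√0.851775 = 1/0.922917 = 1.0835.
Along the direction of motion the measured length is L₀/γ = 150/1.0835 = 138 m.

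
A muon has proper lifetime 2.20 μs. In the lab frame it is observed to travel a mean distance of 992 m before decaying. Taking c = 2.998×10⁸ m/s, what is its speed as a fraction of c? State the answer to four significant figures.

0.8327c

Let x = d/(cτ) = 992.0 m / (2.998×10⁸ m/s × 2.200×10^-6 s) = 1.504. Since d = βγcτ, x = βγ = β/√(1−β²).
Solving: β² = x²/(1+x²) = 2.26202/3.26202 = 0.693441, so β = 0.8327.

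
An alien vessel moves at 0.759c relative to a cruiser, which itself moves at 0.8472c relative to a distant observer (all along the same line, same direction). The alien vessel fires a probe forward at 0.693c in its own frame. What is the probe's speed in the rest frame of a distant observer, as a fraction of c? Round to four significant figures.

First combine the probe and alien vessel (S''→S'): u₁ = (0.693 + 0.759)/(1 + 0.693×0.759) = 1.452/1.525987 = 0.95152.
Then combine with the cruiser (S'→S): u = (0.95152 + 0.8472)/(1 + 0.95152×0.8472) = 1.79872/1.806127744 = 0.9959.

0.9959c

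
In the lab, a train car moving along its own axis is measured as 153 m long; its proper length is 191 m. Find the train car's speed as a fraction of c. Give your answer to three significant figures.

0.599c

Length contraction gives γ = L₀/L = 191/153 = 1.2484.
β = √(1 − 1/γ²) = √0.358358 = 0.599.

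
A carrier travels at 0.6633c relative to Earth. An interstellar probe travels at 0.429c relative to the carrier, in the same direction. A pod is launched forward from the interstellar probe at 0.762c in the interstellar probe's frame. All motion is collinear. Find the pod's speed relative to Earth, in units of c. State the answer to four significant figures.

0.9784c

Compose velocities in two stages. Stage 1 (into S'): u₁ = (0.762+0.429)/(1+0.762×0.429) = 0.89758.
Stage 2 (into S): u = (0.89758+0.6633)/(1+0.89758×0.6633) = 0.97838, so the speed is 0.9784c.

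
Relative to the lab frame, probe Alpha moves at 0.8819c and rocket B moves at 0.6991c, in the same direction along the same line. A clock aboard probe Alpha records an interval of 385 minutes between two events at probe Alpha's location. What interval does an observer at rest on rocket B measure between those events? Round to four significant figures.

438.0 minutes

The velocity of probe Alpha relative to rocket B is (0.8819 − 0.6991)c / (1 − 0.8819×0.6991) = 0.47671c; relative speed 0.47671c.
γ for this relative speed: γ = 1/√(1 − 0.227252) = 1.1376.
Probe Alpha's interval is proper; time dilation gives Δt_B = γΔτ = 1.1376 × 385 minutes = 438.0 minutes.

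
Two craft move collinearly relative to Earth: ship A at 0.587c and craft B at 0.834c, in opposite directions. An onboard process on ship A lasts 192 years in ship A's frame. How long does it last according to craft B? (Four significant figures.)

Speed of ship A in craft B's frame: u = (v_A + v_B)/(1 + v_A v_B/c²) = (0.587 + 0.834)/(1 + 0.587×0.834) = 1.421/1.489558 = 0.95397; |u| = 0.95397c.
At |u| = 0.95397c, γ = (1 − 0.910059)^(−1/2) = 3.3344.
The clock on ship A records proper time, so craft B measures Δt = γΔτ = 3.3344 × 192 = 640.2 years.

640.2 years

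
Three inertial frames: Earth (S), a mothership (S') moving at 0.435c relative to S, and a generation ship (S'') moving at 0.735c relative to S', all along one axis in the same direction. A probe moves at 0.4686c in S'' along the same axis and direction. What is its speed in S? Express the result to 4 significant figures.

0.9574c

Compose velocities in two stages. Stage 1 (into S'): u₁ = (0.4686+0.735)/(1+0.4686×0.735) = 0.89526.
Stage 2 (into S): u = (0.89526+0.435)/(1+0.89526×0.435) = 0.95741, so the speed is 0.9574c.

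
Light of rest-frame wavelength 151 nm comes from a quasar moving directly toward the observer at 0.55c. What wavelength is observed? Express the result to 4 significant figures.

81.36 nm

Relativistic Doppler for wavelength: λ_obs = λ_src · √((1−β)/(1+β)).
With β = 0.55: factor = √(0.45/1.55) = 0.53882.
λ_obs = 151 × 0.53882 = 81.36 nm.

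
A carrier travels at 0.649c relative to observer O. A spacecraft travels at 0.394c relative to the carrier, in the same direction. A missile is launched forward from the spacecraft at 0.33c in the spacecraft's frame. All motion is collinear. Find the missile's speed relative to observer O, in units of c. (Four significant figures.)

Compose velocities in two stages. Stage 1 (into S'): u₁ = (0.33+0.394)/(1+0.33×0.394) = 0.6407.
Stage 2 (into S): u = (0.6407+0.649)/(1+0.6407×0.649) = 0.91092, so the speed is 0.9109c.

0.9109c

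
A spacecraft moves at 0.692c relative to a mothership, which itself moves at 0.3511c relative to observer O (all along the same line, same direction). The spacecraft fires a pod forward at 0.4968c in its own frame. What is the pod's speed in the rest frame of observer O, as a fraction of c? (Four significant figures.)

0.9429c

Compose velocities in two stages. Stage 1 (into S'): u₁ = (0.4968+0.692)/(1+0.4968×0.692) = 0.88466.
Stage 2 (into S): u = (0.88466+0.3511)/(1+0.88466×0.3511) = 0.94289, so the speed is 0.9429c.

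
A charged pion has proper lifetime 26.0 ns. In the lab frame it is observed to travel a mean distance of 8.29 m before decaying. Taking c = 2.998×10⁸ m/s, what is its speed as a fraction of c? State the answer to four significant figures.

0.7285c

Lab distance = (lab lifetime)·v = γτ·βc, so βγ = d/(cτ) = 8.290/(2.998×10⁸ × 2.600×10^-8) = 1.0635.
With βγ = 1.0635: γ² = 1 + (βγ)² = 2.13103, and β = (βγ)/γ = 1.0635/1.4598 = 0.7285.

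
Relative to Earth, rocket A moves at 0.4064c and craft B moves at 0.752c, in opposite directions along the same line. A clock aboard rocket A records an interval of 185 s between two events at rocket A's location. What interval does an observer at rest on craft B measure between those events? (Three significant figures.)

401 s

The velocity of rocket A relative to craft B is (0.4064 + 0.752)c / (1 + 0.4064×0.752) = 0.88725c; relative speed 0.88725c.
At |u| = 0.88725c, γ = (1 − 0.787213)^(−1/2) = 2.1678.
The clock on rocket A records proper time, so craft B measures Δt = γΔτ = 2.1678 × 185 = 401 s.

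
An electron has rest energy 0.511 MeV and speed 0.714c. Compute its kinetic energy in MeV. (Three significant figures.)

β² = 0.509796, so γ = 1/√0.490204 = 1.42827.
Kinetic energy: K = (γ − 1)mc² = (1.42827 − 1) × 0.511 MeV = 0.42827 × 0.511 = 0.219 MeV.

0.219 MeV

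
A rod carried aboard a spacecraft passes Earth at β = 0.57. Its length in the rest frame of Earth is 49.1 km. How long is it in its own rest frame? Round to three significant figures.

β² = 0.3249, so γ = 1/√0.6751 = 1.2171.
Proper length: L₀ = γ·L = 1.2171 × 49.1 = 59.8 km.

59.8 km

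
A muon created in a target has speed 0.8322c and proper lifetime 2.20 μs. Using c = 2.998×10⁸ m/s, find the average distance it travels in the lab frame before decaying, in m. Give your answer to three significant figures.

990 m

β² = 0.69255684, so γ = 1/√0.30744316 = 1.8035.
Lab-frame lifetime: Δt = γτ = 1.8035 × 2.20 μs = 3.9677 μs.
Distance: d = vΔt = 0.8322 × 2.998×10⁸ m/s × 3.9677×10^-6 s = 990 m.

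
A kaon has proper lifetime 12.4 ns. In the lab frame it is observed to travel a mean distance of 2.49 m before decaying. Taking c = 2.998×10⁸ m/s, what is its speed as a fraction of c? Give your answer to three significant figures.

d = βγcτ ⇒ βγ = d/(cτ) = 2.490 m / (3.71752 m) = 0.6698.
β = (βγ)/√(1+(βγ)²) = 0.6698/√1.448632 = 0.557.

0.557c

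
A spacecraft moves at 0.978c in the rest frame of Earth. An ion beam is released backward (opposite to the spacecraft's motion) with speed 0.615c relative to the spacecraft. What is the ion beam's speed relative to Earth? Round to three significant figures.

Relativistic velocity addition: u = (u' + v)/(1 + u'v/c²), with u' = −0.615c and v = 0.978c.
Numerator: −0.615 + 0.978 = 0.363. Denominator: 1 + (−0.615)(0.978) = 0.39853.
u = 0.363/0.39853 = 0.91085, so the speed is 0.911c.

0.911c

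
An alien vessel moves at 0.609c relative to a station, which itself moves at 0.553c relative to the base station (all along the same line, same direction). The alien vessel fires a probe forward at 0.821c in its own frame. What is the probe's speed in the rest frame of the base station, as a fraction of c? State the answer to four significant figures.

0.9863c

Apply u = (u'+v)/(1+u'v) twice. Probe in the station frame: (0.821+0.609)/(1+0.821·0.609) = 1.43/1.499989 = 0.95334c.
That velocity, transformed to the rest frame of the base station: (0.95334+0.553)/(1+0.95334·0.553) = 1.50634/1.52719702 = 0.98634c.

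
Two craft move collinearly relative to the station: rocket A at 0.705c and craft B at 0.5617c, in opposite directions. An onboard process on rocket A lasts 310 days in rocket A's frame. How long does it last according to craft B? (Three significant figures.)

Transform rocket A's velocity into craft B's frame: (0.705 + 0.5617)/(1 + 0.705·0.5617) = 1.2667/1.3959985, so the relative speed is 0.90738c.
At |u| = 0.90738c, γ = (1 − 0.823338)^(−1/2) = 2.3792.
Rocket A's interval is proper; time dilation gives Δt_B = γΔτ = 2.3792 × 310 days = 738 days.

738 days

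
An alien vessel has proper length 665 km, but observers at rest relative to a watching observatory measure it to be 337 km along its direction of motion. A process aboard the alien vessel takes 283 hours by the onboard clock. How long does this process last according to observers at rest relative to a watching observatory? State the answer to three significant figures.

558 hours

γ = L₀/L = 665/337 = 1.97329.
The same γ dilates the second interval: 1.97329 × 283 hours = 558 hours.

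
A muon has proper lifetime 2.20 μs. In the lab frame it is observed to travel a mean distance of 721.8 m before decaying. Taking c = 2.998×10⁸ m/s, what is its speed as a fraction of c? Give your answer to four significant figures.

d = βγcτ ⇒ βγ = d/(cτ) = 721.8 m / (659.56 m) = 1.0944.
β = (βγ)/√(1+(βγ)²) = 1.0944/√2.19771 = 0.7382.

0.7382c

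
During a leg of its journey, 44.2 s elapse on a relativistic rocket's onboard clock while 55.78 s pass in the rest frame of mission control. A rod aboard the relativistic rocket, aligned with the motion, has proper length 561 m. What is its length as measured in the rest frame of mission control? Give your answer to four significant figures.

From Δt = γΔτ: γ = 55.78/44.2 = 1.26199.
The rod contracts by the same γ: 561 m / 1.26199 = 444.5 m.

444.5 m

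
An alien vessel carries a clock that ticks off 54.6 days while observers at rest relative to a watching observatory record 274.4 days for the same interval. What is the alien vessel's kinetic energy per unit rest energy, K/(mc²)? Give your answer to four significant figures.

The time-dilation ratio gives γ = 274.4/54.6 = 5.02564.
Since K = (γ−1)mc², K/(mc²) = 5.02564 − 1 = 4.026.

4.026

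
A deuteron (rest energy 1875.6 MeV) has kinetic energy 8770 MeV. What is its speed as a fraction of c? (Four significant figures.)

γ = 1 + K/(mc²) = 1 + 8770/1875.6 = 5.6758.
β = √(1 − 1/γ²) = √(1 − 0.0310417) = √0.9689583 = 0.9844.

0.9844c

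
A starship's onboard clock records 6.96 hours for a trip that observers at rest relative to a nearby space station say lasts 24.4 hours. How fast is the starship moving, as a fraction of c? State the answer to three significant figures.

0.958c

γ = Δt/Δτ = 24.4/6.96 = 3.5057.
β = √(1 − 1/γ²) = √(1 − 0.0813674) = √0.9186326 = 0.958.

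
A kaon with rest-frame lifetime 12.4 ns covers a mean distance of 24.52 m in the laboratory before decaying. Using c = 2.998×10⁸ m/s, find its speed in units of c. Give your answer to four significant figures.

Let x = d/(cτ) = 24.52 m / (2.998×10⁸ m/s × 1.240×10^-8 s) = 6.5958. Since d = βγcτ, x = βγ = β/√(1−β²).
Solving: β² = x²/(1+x²) = 43.5046/44.5046 = 0.97753, so β = 0.9887.

0.9887c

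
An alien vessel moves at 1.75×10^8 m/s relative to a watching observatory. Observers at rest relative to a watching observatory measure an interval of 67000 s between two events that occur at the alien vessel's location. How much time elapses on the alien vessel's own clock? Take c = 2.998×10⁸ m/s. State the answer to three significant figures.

β = v/c = (1.75×10^8 m/s)/(2.998×10⁸ m/s) = 0.583722.
Lorentz factor: γ = (1 − 0.3407314)^(−1/2) = 1.2316.
The moving clock records proper time: Δτ = Δt/γ = 67000/1.2316 = 54400 s.

54400 s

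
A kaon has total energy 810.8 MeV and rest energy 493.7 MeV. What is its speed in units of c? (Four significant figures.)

γ = E/(mc²) = 810.8/493.7 = 1.6423.
β = √(1 − 1/γ²) = √(1 − 0.370762) = √0.629238 = 0.7932.

0.7932c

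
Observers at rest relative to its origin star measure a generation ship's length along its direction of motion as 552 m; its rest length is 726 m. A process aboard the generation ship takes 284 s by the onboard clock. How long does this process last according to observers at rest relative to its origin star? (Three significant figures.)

374 s

From L = L₀/γ: γ = 726/552 = 1.31522.
Δt = γΔτ = 1.31522 × 284 = 374 s.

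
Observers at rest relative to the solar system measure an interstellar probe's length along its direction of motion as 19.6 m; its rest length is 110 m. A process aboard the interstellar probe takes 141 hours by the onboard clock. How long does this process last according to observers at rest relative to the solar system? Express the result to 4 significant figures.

791.3 hours

From L = L₀/γ: γ = 110/19.6 = 5.61224.
The same γ dilates the second interval: 5.61224 × 141 hours = 791.3 hours.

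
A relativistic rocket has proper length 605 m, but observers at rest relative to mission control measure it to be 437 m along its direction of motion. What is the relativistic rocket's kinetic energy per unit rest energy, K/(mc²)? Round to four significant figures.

0.3844

From L = L₀/γ: γ = 605/437 = 1.38444.
Since K = (γ−1)mc², K/(mc²) = 1.38444 − 1 = 0.3844.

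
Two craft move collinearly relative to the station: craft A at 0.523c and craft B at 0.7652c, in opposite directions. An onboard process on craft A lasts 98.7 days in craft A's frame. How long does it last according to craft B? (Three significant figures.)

Speed of craft A in craft B's frame: u = (v_A + v_B)/(1 + v_A v_B/c²) = (0.523 + 0.7652)/(1 + 0.523×0.7652) = 1.2882/1.4001996 = 0.92001; |u| = 0.92001c.
γ for this relative speed: γ = 1/√(1 − 0.846418) = 2.5517.
The clock on craft A records proper time, so craft B measures Δt = γΔτ = 2.5517 × 98.7 = 252 days.

252 days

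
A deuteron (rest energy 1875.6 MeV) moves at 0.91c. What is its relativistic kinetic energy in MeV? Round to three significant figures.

γ = 1/√(1 − β²) = 1/√(1 − 0.8281) = 1/√0.1719 = 1/0.414608 = 2.4119.
Kinetic energy: K = (γ − 1)mc² = (2.4119 − 1) × 1875.6 MeV = 1.4119 × 1875.6 = 2650 MeV.

2650 MeV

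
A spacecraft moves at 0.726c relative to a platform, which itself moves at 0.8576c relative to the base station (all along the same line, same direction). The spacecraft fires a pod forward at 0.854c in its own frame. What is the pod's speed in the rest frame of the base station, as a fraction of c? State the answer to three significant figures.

0.998c

Apply u = (u'+v)/(1+u'v) twice. Pod in the platform frame: (0.854+0.726)/(1+0.854·0.726) = 1.58/1.620004 = 0.97531c.
That velocity, transformed to the rest frame of the base station: (0.97531+0.8576)/(1+0.97531·0.8576) = 1.83291/1.836425856 = 0.99809c.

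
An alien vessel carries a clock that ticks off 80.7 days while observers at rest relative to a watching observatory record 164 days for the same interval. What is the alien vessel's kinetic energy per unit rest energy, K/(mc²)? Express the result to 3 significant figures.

From Δt = γΔτ: γ = 164/80.7 = 2.03222.
Since K = (γ−1)mc², K/(mc²) = 2.03222 − 1 = 1.03.

1.03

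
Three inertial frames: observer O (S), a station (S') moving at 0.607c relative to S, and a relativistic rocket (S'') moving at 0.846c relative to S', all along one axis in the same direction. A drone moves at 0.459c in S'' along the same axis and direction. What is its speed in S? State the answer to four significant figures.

0.9850c

Apply u = (u'+v)/(1+u'v) twice. Drone in the station frame: (0.459+0.846)/(1+0.459·0.846) = 1.305/1.388314 = 0.93999c.
That velocity, transformed to the rest frame of observer O: (0.93999+0.607)/(1+0.93999·0.607) = 1.54699/1.57057393 = 0.98498c.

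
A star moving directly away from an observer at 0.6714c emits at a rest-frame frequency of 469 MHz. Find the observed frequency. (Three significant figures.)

Relativistic Doppler (source moving away): f_obs = f_src · √((1−β)/(1+β)).
With β = 0.6714: factor = √(0.3286/1.6714) = 0.4434.
f_obs = 469 × 0.4434 = 208 MHz.

208 MHz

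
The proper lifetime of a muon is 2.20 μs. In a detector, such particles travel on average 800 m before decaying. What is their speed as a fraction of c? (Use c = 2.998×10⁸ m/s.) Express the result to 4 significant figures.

0.7716c

d = βγcτ ⇒ βγ = d/(cτ) = 800.0 m / (659.56 m) = 1.2129.
β = (βγ)/√(1+(βγ)²) = 1.2129/√2.47113 = 0.7716.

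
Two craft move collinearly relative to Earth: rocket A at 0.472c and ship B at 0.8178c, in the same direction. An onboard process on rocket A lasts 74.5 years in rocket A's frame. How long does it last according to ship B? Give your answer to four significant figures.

Speed of rocket A in ship B's frame: u = (v_A − v_B)/(1 − v_A v_B/c²) = (0.472 − 0.8178)/(1 − 0.472×0.8178) = −0.3458/0.6139984 = −0.56319; |u| = 0.56319c.
γ for this relative speed: γ = 1/√(1 − 0.317183) = 1.2102.
The clock on rocket A records proper time, so ship B measures Δt = γΔτ = 1.2102 × 74.5 = 90.16 years.

90.16 years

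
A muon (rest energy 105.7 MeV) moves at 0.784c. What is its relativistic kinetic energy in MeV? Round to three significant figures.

64.6 MeV

γ = 1/√(1 − β²) = 1/√(1 − 0.614656) = 1/√0.385344 = 1/0.620761 = 1.61093.
Kinetic energy: K = (γ − 1)mc² = (1.61093 − 1) × 105.7 MeV = 0.61093 × 105.7 = 64.6 MeV.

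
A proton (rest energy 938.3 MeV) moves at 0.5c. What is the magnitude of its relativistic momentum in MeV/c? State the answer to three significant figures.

With β = 0.5, γ = 1/√(1 − 0.5²) = 1/√0.75 = 1.1547.
Momentum: p = γβ·mc = 1.1547 × 0.5 × 938.3 MeV/c = 542 MeV/c.

542 MeV/c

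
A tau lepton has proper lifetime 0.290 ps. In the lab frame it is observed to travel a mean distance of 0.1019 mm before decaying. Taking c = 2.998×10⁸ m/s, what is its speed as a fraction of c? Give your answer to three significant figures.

0.761c

d = βγcτ ⇒ βγ = d/(cτ) = 1.019×10^-4 m / (8.6942×10^-5 m) = 1.172.
β = (βγ)/√(1+(βγ)²) = 1.172/√2.37358 = 0.761.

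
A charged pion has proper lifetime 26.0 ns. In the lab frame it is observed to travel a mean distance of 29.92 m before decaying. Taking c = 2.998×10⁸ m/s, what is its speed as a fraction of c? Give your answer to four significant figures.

0.9677c

Lab distance = (lab lifetime)·v = γτ·βc, so βγ = d/(cτ) = 29.92/(2.998×10⁸ × 2.600×10^-8) = 3.8385.
With βγ = 3.8385: γ² = 1 + (βγ)² = 15.7341, and β = (βγ)/γ = 3.8385/3.96662 = 0.9677.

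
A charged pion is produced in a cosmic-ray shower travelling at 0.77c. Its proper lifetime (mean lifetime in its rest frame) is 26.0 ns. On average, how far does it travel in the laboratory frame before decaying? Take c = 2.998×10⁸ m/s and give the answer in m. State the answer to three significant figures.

9.41 m

γ = 1/√(1 − β²) = 1/√(1 − 0.5929) = 1/√0.4071 = 1/0.638044 = 1.5673.
Lab-frame lifetime: Δt = γτ = 1.5673 × 26.0 ns = 40.75 ns.
Distance: d = vΔt = 0.77 × 2.998×10⁸ m/s × 4.0750×10^-8 s = 9.41 m.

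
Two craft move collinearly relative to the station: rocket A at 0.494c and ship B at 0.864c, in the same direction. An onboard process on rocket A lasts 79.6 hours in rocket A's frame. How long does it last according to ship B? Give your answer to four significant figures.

The velocity of rocket A relative to ship B is (0.494 − 0.864)c / (1 − 0.494×0.864) = −0.64552c; relative speed 0.64552c.
γ for this relative speed: γ = 1/√(1 − 0.416696) = 1.3093.
The clock on rocket A records proper time, so ship B measures Δt = γΔτ = 1.3093 × 79.6 = 104.2 hours.

104.2 hours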